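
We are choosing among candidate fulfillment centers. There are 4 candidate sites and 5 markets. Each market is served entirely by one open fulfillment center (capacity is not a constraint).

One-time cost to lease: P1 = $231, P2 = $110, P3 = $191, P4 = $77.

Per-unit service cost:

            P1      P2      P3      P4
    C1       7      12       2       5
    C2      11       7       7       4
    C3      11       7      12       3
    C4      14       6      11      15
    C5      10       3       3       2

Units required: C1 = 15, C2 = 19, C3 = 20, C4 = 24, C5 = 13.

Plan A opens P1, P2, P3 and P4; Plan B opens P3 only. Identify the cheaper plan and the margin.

Plan A: {P1, P2, P3, P4}: C1→P3 2·15=30, C2→P4 4·19=76, C3→P4 3·20=60, C4→P2 6·24=144, C5→P4 2·13=26. Service 336; fixed 609; total 945.
Plan B: {P3}: C1→P3 2·15=30, C2→P3 7·19=133, C3→P3 12·20=240, C4→P3 11·24=264, C5→P3 3·13=39. Service 706; fixed 191; total 897.
Difference: |945 − 897| = 48.

Plan B is cheaper by 48.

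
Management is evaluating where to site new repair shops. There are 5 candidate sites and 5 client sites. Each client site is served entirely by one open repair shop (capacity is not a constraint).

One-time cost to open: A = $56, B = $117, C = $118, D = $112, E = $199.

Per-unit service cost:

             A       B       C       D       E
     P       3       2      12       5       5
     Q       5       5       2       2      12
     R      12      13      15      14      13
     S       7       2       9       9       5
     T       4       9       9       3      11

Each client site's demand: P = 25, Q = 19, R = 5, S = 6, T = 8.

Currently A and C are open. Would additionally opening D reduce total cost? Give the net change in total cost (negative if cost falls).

No — net change +104 (cost rises by 104).

Current service cost with {A, C}: 247.
Adding D: each client site re-picks its cheapest; new service cost 239, saving 8.
Extra fixed cost: 112. Net change = 112 − 8 = 104.
(Totals: 421 → 525.)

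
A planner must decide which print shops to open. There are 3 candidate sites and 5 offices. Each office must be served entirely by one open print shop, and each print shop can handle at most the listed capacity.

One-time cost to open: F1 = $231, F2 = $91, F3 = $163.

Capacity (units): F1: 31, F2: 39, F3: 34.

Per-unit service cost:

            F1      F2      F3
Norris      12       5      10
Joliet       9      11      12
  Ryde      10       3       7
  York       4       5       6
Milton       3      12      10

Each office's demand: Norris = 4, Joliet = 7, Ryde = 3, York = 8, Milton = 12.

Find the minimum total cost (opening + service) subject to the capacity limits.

Open {F2}: Norris→F2 5·4=20, Joliet→F2 11·7=77, Ryde→F2 3·3=9, York→F2 5·8=40, Milton→F2 12·12=144.
Loads: F2 carries 34/39. Service 290; fixed 91; total 381.
Next best feasible plan costs 476.

Minimum total cost: 381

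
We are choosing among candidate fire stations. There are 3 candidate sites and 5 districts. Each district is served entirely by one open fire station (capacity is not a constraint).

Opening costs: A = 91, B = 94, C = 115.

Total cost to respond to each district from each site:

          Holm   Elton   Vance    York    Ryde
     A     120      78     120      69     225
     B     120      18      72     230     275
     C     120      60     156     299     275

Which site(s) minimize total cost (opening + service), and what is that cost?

Open A and B; minimum total cost 689.

For any fixed open set, each district goes to its cheapest open site; total = fixed + service.
{A, B}: Holm→A 120, Elton→B 18, Vance→B 72, York→A 69, Ryde→A 225. Service 504; fixed 185; total 689.
{A}: Holm→A 120, Elton→A 78, Vance→A 120, York→A 69, Ryde→A 225. Service 612; fixed 91; total 703.
{A, C}: service 594 + fixed 206 = 800
{A, B, C}: service 504 + fixed 300 = 804
No other subset beats 689.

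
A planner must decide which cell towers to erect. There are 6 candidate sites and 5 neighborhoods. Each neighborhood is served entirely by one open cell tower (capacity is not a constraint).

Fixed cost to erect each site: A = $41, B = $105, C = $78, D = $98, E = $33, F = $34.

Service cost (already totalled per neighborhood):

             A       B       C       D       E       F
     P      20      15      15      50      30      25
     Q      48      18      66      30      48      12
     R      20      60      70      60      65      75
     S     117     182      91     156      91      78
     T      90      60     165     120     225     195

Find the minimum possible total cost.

For any fixed open set, each neighborhood goes to its cheapest open site; total = fixed + service.
{A, F}: P→A 20, Q→F 12, R→A 20, S→F 78, T→A 90. Service 220; fixed 75; total 295.
{A, E, F}: P→A 20, Q→F 12, R→A 20, S→F 78, T→A 90. Service 220; fixed 108; total 328.
{A}: service 295 + fixed 41 = 336
{A, B, C, D, E, F}: P→B 15, Q→F 12, R→A 20, S→F 78, T→B 60. Service 185; fixed 389; total 574.
No other subset beats 295.

Minimum total cost: 295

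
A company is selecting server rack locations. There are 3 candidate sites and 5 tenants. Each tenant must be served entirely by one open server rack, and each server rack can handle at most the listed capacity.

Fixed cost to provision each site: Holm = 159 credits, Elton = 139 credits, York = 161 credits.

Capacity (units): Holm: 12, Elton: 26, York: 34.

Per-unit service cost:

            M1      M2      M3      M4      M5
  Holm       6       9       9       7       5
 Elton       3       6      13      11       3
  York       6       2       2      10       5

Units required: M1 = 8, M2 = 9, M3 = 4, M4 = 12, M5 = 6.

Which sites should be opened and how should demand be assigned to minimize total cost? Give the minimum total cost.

Minimum total cost: 488

Open {Elton, York}: M1→Elton 3·8=24, M2→York 2·9=18, M3→York 2·4=8, M4→York 10·12=120, M5→Elton 3·6=18.
Loads: Elton carries 14/26, York carries 25/34. Service 188; fixed 300; total 488.
Next best feasible plan costs 500.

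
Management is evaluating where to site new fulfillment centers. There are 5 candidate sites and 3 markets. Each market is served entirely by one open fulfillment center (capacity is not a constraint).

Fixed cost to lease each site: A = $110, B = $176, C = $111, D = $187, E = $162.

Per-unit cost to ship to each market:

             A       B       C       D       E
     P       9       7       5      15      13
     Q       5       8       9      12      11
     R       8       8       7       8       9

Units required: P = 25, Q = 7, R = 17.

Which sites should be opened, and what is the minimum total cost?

For any fixed open set, each market goes to its cheapest open site; total = fixed + service.
{C}: P→C 5·25=125, Q→C 9·7=63, R→C 7·17=119. Service 307; fixed 111; total 418.
{A, C}: service 279 + fixed 221 = 500
{A}: P→A 9·25=225, Q→A 5·7=35, R→A 8·17=136. Service 396; fixed 110; total 506.
{A, B, C, D, E}: P→C 5·25=125, Q→A 5·7=35, R→C 7·17=119. Service 279; fixed 746; total 1025.
No other subset beats 418.

Open C only; minimum total cost 418.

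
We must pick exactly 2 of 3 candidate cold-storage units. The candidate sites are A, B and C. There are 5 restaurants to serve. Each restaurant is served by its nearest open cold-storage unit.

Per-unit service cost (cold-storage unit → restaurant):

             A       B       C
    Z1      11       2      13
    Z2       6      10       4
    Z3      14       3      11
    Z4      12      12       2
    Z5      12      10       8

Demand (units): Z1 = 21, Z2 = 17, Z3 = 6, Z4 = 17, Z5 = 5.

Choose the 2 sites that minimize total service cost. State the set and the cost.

Choose B and C; total service cost 202.

With exactly 2 open, each restaurant uses its cheapest among the chosen.
{B, C}: Z1→B 2·21=42, Z2→C 4·17=68, Z3→B 3·6=18, Z4→C 2·17=34, Z5→C 8·5=40. Service cost 202.
{A, B}: service cost 416
{A, C}: service cost 439
Among all 3 size-2 choices, {B, C} is lowest.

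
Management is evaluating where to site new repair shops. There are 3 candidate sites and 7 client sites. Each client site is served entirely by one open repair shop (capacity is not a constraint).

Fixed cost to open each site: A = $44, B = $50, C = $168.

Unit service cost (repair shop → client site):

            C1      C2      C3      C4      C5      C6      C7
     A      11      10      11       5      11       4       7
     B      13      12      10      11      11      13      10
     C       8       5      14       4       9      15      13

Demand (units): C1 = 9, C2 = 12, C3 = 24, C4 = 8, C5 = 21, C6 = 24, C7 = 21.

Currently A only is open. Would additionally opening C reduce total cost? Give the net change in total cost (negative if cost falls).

No — net change +31 (cost rises by 31).

Current service cost with {A}: 997.
Adding C: each client site re-picks its cheapest; new service cost 860, saving 137.
Extra fixed cost: 168. Net change = 168 − 137 = 31.
(Totals: 1041 → 1072.)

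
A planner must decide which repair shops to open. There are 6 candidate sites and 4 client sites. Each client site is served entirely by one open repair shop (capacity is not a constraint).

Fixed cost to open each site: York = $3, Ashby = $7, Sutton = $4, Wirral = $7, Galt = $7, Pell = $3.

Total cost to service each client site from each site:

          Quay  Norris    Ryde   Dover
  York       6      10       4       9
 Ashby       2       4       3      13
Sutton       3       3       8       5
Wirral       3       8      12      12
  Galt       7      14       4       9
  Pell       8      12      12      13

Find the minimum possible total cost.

For any fixed open set, each client site goes to its cheapest open site; total = fixed + service.
{York, Sutton}: Quay→Sutton 3, Norris→Sutton 3, Ryde→York 4, Dover→Sutton 5. Service 15; fixed 7; total 22.
{Sutton}: service 19 + fixed 4 = 23
{Ashby, Sutton}: service 13 + fixed 11 = 24
{York, Ashby, Sutton, Wirral, Galt, Pell}: service 13 + fixed 31 = 44
No other subset beats 22.

Minimum total cost: 22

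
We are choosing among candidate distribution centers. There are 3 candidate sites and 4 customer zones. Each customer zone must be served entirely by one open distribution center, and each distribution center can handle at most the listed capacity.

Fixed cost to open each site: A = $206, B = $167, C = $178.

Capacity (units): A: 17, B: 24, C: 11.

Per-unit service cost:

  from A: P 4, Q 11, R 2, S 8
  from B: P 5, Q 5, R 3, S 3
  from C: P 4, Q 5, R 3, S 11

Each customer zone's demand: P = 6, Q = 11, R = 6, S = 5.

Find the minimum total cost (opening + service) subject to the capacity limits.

Open {B, C}: P→C 4·6=24, Q→B 5·11=55, R→B 3·6=18, S→B 3·5=15.
Loads: B carries 22/24, C carries 6/11. Service 112; fixed 345; total 457.
Next best feasible plan costs 463.

Minimum total cost: 457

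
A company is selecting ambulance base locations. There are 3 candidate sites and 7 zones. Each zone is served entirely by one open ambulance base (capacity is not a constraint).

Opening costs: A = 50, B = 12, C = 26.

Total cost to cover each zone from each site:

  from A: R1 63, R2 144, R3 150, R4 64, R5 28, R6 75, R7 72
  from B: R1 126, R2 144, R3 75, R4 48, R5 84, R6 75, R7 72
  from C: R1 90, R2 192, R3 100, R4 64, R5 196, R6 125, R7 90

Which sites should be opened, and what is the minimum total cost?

For any fixed open set, each zone goes to its cheapest open site; total = fixed + service.
{A, B}: R1→A 63, R2→A 144, R3→B 75, R4→B 48, R5→A 28, R6→A 75, R7→A 72. Service 505; fixed 62; total 567.
{A, B, C}: service 505 + fixed 88 = 593
{A, C}: R1→A 63, R2→A 144, R3→C 100, R4→A 64, R5→A 28, R6→A 75, R7→A 72. Service 546; fixed 76; total 622.
{B}: R1→B 126, R2→B 144, R3→B 75, R4→B 48, R5→B 84, R6→B 75, R7→B 72. Service 624; fixed 12; total 636.
(All 7 nonempty subsets were checked; A and B is lowest.)

Open A and B; minimum total cost 567.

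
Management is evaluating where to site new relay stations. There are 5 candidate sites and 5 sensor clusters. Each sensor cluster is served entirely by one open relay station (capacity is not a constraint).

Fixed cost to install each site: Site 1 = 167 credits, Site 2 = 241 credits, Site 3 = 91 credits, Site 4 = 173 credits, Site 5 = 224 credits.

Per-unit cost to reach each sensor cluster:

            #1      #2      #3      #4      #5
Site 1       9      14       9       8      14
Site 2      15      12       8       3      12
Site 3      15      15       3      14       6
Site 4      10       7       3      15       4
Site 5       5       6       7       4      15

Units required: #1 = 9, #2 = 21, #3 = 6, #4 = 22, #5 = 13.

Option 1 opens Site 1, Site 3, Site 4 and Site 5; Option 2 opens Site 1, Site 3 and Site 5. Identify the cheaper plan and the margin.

Option 1: {Site 1, Site 3, Site 4, Site 5}: #1→Site 5 5·9=45, #2→Site 5 6·21=126, #3→Site 3 3·6=18, #4→Site 5 4·22=88, #5→Site 4 4·13=52. Service 329; fixed 655; total 984.
Option 2: {Site 1, Site 3, Site 5}: #1→Site 5 5·9=45, #2→Site 5 6·21=126, #3→Site 3 3·6=18, #4→Site 5 4·22=88, #5→Site 3 6·13=78. Service 355; fixed 482; total 837.
Difference: |984 − 837| = 147.

Option 2 is cheaper by 147.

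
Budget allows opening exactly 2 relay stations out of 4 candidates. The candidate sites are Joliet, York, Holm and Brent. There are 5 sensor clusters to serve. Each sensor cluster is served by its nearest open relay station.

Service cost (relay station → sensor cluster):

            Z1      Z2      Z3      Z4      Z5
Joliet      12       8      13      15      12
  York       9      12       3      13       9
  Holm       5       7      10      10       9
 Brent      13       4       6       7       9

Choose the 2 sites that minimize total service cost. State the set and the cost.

With exactly 2 open, each sensor cluster uses its cheapest among the chosen.
{Holm, Brent}: Z1→Holm 5, Z2→Brent 4, Z3→Brent 6, Z4→Brent 7, Z5→Holm 9. Service cost 31.
{York, Brent}: service cost 32
{York, Holm}: service cost 34
Among all 6 size-2 choices, {Holm, Brent} is lowest.

Choose Holm and Brent; total service cost 31.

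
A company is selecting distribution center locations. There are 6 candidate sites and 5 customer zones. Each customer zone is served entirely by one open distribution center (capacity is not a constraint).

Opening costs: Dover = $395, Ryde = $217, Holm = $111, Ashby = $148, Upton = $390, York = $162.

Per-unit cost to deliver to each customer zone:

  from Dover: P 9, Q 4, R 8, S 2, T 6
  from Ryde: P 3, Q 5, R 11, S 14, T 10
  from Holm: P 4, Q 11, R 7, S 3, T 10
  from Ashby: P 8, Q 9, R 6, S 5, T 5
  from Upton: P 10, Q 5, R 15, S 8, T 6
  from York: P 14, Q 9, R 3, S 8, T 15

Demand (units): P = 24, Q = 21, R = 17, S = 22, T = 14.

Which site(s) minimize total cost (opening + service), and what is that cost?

Open Holm only; minimum total cost 763.

For any fixed open set, each customer zone goes to its cheapest open site; total = fixed + service.
{Holm}: P→Holm 4·24=96, Q→Holm 11·21=231, R→Holm 7·17=119, S→Holm 3·22=66, T→Holm 10·14=140. Service 652; fixed 111; total 763.
{Holm, Ashby}: service 523 + fixed 259 = 782
{Ashby}: service 663 + fixed 148 = 811
{Dover, Ryde, Holm, Ashby, Upton, York}: service 321 + fixed 1423 = 1744
No other subset beats 763.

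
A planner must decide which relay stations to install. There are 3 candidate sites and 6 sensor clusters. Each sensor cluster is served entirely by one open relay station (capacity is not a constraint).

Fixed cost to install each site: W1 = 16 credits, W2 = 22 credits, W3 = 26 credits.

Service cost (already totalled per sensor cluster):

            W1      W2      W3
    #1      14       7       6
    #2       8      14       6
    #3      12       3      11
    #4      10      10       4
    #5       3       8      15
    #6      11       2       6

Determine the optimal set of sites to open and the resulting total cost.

For any fixed open set, each sensor cluster goes to its cheapest open site; total = fixed + service.
{W2}: #1→W2 7, #2→W2 14, #3→W2 3, #4→W2 10, #5→W2 8, #6→W2 2. Service 44; fixed 22; total 66.
{W1, W2}: service 33 + fixed 38 = 71
{W1}: service 58 + fixed 16 = 74
{W1, W2, W3}: service 24 + fixed 64 = 88
No other subset beats 66.

Open W2 only; minimum total cost 66.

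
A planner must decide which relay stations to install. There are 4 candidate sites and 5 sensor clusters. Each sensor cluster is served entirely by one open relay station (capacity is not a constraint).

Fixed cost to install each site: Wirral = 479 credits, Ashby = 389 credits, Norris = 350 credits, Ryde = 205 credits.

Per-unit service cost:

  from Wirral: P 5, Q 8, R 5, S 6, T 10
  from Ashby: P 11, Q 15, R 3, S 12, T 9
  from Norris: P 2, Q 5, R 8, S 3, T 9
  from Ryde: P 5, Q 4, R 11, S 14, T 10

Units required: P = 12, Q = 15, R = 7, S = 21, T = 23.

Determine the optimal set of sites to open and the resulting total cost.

For any fixed open set, each sensor cluster goes to its cheapest open site; total = fixed + service.
{Norris}: P→Norris 2·12=24, Q→Norris 5·15=75, R→Norris 8·7=56, S→Norris 3·21=63, T→Norris 9·23=207. Service 425; fixed 350; total 775.
{Ryde}: service 721 + fixed 205 = 926
{Norris, Ryde}: P→Norris 2·12=24, Q→Ryde 4·15=60, R→Norris 8·7=56, S→Norris 3·21=63, T→Norris 9·23=207. Service 410; fixed 555; total 965.
{Wirral, Ashby, Norris, Ryde}: P→Norris 2·12=24, Q→Ryde 4·15=60, R→Ashby 3·7=21, S→Norris 3·21=63, T→Ashby 9·23=207. Service 375; fixed 1423; total 1798.
No other subset beats 775.

Open Norris only; minimum total cost 775.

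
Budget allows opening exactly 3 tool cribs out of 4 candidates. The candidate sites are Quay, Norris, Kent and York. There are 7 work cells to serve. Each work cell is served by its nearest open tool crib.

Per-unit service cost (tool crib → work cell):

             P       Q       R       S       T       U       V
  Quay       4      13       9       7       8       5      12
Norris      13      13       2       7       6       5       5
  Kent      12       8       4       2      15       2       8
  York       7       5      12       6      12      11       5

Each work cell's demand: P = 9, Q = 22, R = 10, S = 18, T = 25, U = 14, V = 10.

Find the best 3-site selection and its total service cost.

With exactly 3 open, each work cell uses its cheapest among the chosen.
{Norris, Kent, York}: P→York 7·9=63, Q→York 5·22=110, R→Norris 2·10=20, S→Kent 2·18=36, T→Norris 6·25=150, U→Kent 2·14=28, V→Norris 5·10=50. Service cost 457.
{Quay, Norris, Kent}: service cost 496
{Quay, Kent, York}: service cost 500
Among all 4 size-3 choices, {Norris, Kent, York} is lowest.

Choose Norris, Kent and York; total service cost 457.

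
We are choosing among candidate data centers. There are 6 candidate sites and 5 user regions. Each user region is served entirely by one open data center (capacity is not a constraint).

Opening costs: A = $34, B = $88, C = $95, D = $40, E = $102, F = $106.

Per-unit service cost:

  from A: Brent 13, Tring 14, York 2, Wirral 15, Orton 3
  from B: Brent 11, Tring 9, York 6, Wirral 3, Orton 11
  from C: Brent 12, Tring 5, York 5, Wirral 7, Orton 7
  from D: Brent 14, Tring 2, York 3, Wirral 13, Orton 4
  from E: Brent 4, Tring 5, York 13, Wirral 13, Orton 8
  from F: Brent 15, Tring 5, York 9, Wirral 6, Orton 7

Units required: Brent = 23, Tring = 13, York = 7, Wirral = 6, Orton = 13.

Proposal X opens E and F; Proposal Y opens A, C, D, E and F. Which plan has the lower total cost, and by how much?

Proposal X: {E, F}: Brent→E 4·23=92, Tring→E 5·13=65, York→F 9·7=63, Wirral→F 6·6=36, Orton→F 7·13=91. Service 347; fixed 208; total 555.
Proposal Y: {A, C, D, E, F}: Brent→E 4·23=92, Tring→D 2·13=26, York→A 2·7=14, Wirral→F 6·6=36, Orton→A 3·13=39. Service 207; fixed 377; total 584.
Difference: |555 − 584| = 29.

Proposal X is cheaper by 29.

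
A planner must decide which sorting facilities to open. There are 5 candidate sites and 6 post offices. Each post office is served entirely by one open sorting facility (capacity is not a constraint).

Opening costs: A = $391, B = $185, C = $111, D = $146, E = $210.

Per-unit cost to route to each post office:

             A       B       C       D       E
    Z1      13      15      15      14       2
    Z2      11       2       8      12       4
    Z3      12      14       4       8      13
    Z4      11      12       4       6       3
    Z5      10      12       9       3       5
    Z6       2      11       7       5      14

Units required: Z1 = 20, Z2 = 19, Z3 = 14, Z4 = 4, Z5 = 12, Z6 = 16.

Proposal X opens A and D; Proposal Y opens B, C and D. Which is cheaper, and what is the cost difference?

Proposal Y is cheaper by 262.

Proposal X: {A, D}: Z1→A 13·20=260, Z2→A 11·19=209, Z3→D 8·14=112, Z4→D 6·4=24, Z5→D 3·12=36, Z6→A 2·16=32. Service 673; fixed 537; total 1210.
Proposal Y: {B, C, D}: Z1→D 14·20=280, Z2→B 2·19=38, Z3→C 4·14=56, Z4→C 4·4=16, Z5→D 3·12=36, Z6→D 5·16=80. Service 506; fixed 442; total 948.
Difference: |1210 − 948| = 262.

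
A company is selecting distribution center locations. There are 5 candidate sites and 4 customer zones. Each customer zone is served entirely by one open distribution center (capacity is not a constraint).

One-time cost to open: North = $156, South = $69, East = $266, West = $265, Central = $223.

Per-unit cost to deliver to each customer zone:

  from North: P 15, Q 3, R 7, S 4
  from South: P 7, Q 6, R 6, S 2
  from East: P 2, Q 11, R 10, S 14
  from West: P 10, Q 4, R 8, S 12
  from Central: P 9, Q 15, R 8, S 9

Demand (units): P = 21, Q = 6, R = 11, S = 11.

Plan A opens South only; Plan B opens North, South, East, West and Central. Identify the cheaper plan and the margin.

Plan A is cheaper by 787.

Plan A: {South}: P→South 7·21=147, Q→South 6·6=36, R→South 6·11=66, S→South 2·11=22. Service 271; fixed 69; total 340.
Plan B: {North, South, East, West, Central}: P→East 2·21=42, Q→North 3·6=18, R→South 6·11=66, S→South 2·11=22. Service 148; fixed 979; total 1127.
Difference: |340 − 1127| = 787.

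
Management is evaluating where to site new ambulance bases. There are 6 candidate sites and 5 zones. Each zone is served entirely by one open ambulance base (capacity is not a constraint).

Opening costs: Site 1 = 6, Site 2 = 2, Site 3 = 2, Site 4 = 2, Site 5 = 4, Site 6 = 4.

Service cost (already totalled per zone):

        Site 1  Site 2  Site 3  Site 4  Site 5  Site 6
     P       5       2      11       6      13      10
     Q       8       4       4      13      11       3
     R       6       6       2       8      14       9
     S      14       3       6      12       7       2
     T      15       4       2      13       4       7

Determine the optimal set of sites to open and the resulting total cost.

Open Site 2 and Site 3; minimum total cost 17.

For any fixed open set, each zone goes to its cheapest open site; total = fixed + service.
{Site 2, Site 3}: P→Site 2 2, Q→Site 2 4, R→Site 3 2, S→Site 2 3, T→Site 3 2. Service 13; fixed 4; total 17.
{Site 2, Site 3, Site 4}: service 13 + fixed 6 = 19
{Site 2, Site 3, Site 6}: service 11 + fixed 8 = 19
{Site 1, Site 2, Site 3, Site 4, Site 5, Site 6}: service 11 + fixed 20 = 31
No other subset beats 17.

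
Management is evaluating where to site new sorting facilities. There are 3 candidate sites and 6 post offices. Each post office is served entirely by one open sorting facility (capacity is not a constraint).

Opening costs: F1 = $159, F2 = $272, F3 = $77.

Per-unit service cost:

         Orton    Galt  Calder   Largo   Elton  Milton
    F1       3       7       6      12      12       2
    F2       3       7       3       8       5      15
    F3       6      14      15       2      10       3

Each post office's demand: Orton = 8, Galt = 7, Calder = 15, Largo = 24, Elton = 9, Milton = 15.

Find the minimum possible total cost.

Minimum total cost: 567

For any fixed open set, each post office goes to its cheapest open site; total = fixed + service.
{F1, F3}: Orton→F1 3·8=24, Galt→F1 7·7=49, Calder→F1 6·15=90, Largo→F3 2·24=48, Elton→F3 10·9=90, Milton→F1 2·15=30. Service 331; fixed 236; total 567.
{F2, F3}: Orton→F2 3·8=24, Galt→F2 7·7=49, Calder→F2 3·15=45, Largo→F3 2·24=48, Elton→F2 5·9=45, Milton→F3 3·15=45. Service 256; fixed 349; total 605.
{F3}: Orton→F3 6·8=48, Galt→F3 14·7=98, Calder→F3 15·15=225, Largo→F3 2·24=48, Elton→F3 10·9=90, Milton→F3 3·15=45. Service 554; fixed 77; total 631.
{F1, F2, F3}: Orton→F1 3·8=24, Galt→F1 7·7=49, Calder→F2 3·15=45, Largo→F3 2·24=48, Elton→F2 5·9=45, Milton→F1 2·15=30. Service 241; fixed 508; total 749.
No other subset beats 567.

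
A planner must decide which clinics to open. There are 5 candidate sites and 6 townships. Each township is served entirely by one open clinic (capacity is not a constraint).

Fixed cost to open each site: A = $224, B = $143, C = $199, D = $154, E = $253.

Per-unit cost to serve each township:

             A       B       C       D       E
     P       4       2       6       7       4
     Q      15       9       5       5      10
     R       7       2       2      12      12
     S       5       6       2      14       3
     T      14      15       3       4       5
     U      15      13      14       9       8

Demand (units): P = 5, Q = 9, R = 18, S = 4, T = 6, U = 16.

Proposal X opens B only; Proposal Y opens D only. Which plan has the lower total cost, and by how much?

Proposal X: {B}: P→B 2·5=10, Q→B 9·9=81, R→B 2·18=36, S→B 6·4=24, T→B 15·6=90, U→B 13·16=208. Service 449; fixed 143; total 592.
Proposal Y: {D}: P→D 7·5=35, Q→D 5·9=45, R→D 12·18=216, S→D 14·4=56, T→D 4·6=24, U→D 9·16=144. Service 520; fixed 154; total 674.
Difference: |592 − 674| = 82.

Proposal X is cheaper by 82.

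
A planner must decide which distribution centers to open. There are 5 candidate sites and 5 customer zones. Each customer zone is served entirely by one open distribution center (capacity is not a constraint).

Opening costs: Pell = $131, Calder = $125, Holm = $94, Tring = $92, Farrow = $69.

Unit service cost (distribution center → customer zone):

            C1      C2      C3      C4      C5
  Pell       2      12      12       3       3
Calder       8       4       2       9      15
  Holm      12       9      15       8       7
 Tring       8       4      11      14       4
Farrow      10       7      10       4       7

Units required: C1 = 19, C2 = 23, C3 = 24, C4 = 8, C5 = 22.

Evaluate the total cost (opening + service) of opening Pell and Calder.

Each customer zone is assigned to its cheapest site among the open ones.
{Pell, Calder}: C1→Pell 2·19=38, C2→Calder 4·23=92, C3→Calder 2·24=48, C4→Pell 3·8=24, C5→Pell 3·22=66. Service 268; fixed 256; total 524.

Total cost: 524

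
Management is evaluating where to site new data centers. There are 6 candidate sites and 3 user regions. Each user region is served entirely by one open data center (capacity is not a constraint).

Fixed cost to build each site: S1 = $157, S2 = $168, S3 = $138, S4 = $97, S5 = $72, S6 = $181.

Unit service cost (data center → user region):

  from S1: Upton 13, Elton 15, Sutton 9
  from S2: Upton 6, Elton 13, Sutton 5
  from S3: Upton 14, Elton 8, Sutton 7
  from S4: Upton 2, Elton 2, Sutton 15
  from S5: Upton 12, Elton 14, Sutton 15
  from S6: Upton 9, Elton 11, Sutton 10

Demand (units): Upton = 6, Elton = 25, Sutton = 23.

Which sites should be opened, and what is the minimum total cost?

For any fixed open set, each user region goes to its cheapest open site; total = fixed + service.
{S2, S4}: Upton→S4 2·6=12, Elton→S4 2·25=50, Sutton→S2 5·23=115. Service 177; fixed 265; total 442.
{S3, S4}: service 223 + fixed 235 = 458
{S4}: service 407 + fixed 97 = 504
{S1, S2, S3, S4, S5, S6}: service 177 + fixed 813 = 990
No other subset beats 442.

Open S2 and S4; minimum total cost 442.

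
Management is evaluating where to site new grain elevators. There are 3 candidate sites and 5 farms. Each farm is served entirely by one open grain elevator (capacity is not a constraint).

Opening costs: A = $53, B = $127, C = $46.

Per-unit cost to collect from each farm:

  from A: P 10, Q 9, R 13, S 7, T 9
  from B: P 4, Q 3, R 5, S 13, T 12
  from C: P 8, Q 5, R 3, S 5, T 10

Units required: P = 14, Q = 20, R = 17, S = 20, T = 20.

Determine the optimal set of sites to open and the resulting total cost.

Open C only; minimum total cost 609.

For any fixed open set, each farm goes to its cheapest open site; total = fixed + service.
{C}: P→C 8·14=112, Q→C 5·20=100, R→C 3·17=51, S→C 5·20=100, T→C 10·20=200. Service 563; fixed 46; total 609.
{B, C}: P→B 4·14=56, Q→B 3·20=60, R→C 3·17=51, S→C 5·20=100, T→C 10·20=200. Service 467; fixed 173; total 640.
{A, C}: P→C 8·14=112, Q→C 5·20=100, R→C 3·17=51, S→C 5·20=100, T→A 9·20=180. Service 543; fixed 99; total 642.
{A, B, C}: service 447 + fixed 226 = 673
No other subset beats 609.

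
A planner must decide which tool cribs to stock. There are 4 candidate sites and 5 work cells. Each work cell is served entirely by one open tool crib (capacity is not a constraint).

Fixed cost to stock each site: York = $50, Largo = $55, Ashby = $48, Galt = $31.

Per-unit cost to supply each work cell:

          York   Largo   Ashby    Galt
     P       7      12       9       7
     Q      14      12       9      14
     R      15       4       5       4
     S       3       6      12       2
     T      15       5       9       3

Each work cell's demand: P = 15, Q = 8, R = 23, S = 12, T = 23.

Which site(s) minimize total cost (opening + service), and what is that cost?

For any fixed open set, each work cell goes to its cheapest open site; total = fixed + service.
{Galt}: P→Galt 7·15=105, Q→Galt 14·8=112, R→Galt 4·23=92, S→Galt 2·12=24, T→Galt 3·23=69. Service 402; fixed 31; total 433.
{Ashby, Galt}: service 362 + fixed 79 = 441
{Largo, Galt}: P→Galt 7·15=105, Q→Largo 12·8=96, R→Largo 4·23=92, S→Galt 2·12=24, T→Galt 3·23=69. Service 386; fixed 86; total 472.
{York, Largo, Ashby, Galt}: service 362 + fixed 184 = 546
(All 15 nonempty subsets were checked; Galt only is lowest.)

Open Galt only; minimum total cost 433.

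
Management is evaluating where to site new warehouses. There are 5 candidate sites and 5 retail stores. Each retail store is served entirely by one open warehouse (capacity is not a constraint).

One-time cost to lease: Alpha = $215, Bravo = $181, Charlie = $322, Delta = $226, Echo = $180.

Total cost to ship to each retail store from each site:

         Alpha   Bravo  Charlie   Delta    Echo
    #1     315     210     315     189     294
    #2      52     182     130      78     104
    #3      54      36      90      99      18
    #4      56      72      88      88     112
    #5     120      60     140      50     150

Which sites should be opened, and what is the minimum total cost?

For any fixed open set, each retail store goes to its cheapest open site; total = fixed + service.
{Delta}: #1→Delta 189, #2→Delta 78, #3→Delta 99, #4→Delta 88, #5→Delta 50. Service 504; fixed 226; total 730.
{Bravo}: service 560 + fixed 181 = 741
{Alpha, Bravo}: #1→Bravo 210, #2→Alpha 52, #3→Bravo 36, #4→Alpha 56, #5→Bravo 60. Service 414; fixed 396; total 810.
{Alpha, Bravo, Charlie, Delta, Echo}: #1→Delta 189, #2→Alpha 52, #3→Echo 18, #4→Alpha 56, #5→Delta 50. Service 365; fixed 1124; total 1489.
No other subset beats 730.

Open Delta only; minimum total cost 730.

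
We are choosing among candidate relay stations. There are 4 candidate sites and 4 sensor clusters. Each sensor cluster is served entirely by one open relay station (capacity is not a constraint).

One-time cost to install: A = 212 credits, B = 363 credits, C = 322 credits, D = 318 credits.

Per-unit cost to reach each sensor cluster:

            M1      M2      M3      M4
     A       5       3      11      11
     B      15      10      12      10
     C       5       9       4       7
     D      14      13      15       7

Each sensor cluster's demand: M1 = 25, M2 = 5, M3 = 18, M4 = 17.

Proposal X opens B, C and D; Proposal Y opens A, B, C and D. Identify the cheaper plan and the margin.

Proposal X: {B, C, D}: M1→C 5·25=125, M2→C 9·5=45, M3→C 4·18=72, M4→C 7·17=119. Service 361; fixed 1003; total 1364.
Proposal Y: {A, B, C, D}: M1→A 5·25=125, M2→A 3·5=15, M3→C 4·18=72, M4→C 7·17=119. Service 331; fixed 1215; total 1546.
Difference: |1364 − 1546| = 182.

Proposal X is cheaper by 182.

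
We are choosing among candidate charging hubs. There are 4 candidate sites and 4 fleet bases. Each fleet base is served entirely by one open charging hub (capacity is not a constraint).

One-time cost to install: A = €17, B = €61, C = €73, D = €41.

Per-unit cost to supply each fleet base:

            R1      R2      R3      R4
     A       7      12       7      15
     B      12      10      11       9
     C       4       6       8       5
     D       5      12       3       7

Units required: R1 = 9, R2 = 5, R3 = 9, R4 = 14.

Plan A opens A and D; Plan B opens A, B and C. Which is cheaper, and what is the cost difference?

Plan A: {A, D}: R1→D 5·9=45, R2→A 12·5=60, R3→D 3·9=27, R4→D 7·14=98. Service 230; fixed 58; total 288.
Plan B: {A, B, C}: R1→C 4·9=36, R2→C 6·5=30, R3→A 7·9=63, R4→C 5·14=70. Service 199; fixed 151; total 350.
Difference: |288 − 350| = 62.

Plan A is cheaper by 62.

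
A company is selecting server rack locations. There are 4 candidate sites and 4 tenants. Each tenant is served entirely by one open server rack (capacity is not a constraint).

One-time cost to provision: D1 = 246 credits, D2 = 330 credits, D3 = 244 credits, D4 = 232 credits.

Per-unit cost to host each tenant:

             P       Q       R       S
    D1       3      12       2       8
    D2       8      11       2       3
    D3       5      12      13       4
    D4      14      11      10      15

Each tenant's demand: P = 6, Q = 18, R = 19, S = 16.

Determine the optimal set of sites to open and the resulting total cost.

For any fixed open set, each tenant goes to its cheapest open site; total = fixed + service.
{D1}: P→D1 3·6=18, Q→D1 12·18=216, R→D1 2·19=38, S→D1 8·16=128. Service 400; fixed 246; total 646.
{D2}: P→D2 8·6=48, Q→D2 11·18=198, R→D2 2·19=38, S→D2 3·16=48. Service 332; fixed 330; total 662.
{D3}: P→D3 5·6=30, Q→D3 12·18=216, R→D3 13·19=247, S→D3 4·16=64. Service 557; fixed 244; total 801.
{D1, D2, D3, D4}: P→D1 3·6=18, Q→D2 11·18=198, R→D1 2·19=38, S→D2 3·16=48. Service 302; fixed 1052; total 1354.
No other subset beats 646.

Open D1 only; minimum total cost 646.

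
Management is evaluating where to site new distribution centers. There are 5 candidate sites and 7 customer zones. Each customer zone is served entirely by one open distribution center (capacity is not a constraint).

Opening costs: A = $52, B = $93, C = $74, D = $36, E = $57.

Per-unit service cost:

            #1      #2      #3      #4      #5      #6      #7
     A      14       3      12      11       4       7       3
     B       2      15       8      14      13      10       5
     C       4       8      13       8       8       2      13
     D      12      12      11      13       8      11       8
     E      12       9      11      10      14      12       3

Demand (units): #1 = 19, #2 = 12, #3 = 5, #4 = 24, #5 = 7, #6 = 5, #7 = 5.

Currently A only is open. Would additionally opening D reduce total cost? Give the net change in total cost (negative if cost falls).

Current service cost with {A}: 704.
Adding D: each customer zone re-picks its cheapest; new service cost 661, saving 43.
Extra fixed cost: 36. Net change = 36 − 43 = -7.
(Totals: 756 → 749.)

Yes — net change −7 (cost falls by 7).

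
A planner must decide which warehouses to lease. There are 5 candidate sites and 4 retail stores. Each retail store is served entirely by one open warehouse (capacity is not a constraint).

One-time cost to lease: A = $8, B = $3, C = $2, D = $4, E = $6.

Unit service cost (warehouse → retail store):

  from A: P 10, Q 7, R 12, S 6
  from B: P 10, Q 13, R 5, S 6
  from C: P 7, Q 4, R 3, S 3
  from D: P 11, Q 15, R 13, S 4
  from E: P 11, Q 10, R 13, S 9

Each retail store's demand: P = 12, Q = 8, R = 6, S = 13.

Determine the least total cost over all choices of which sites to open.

Minimum total cost: 175

For any fixed open set, each retail store goes to its cheapest open site; total = fixed + service.
{C}: P→C 7·12=84, Q→C 4·8=32, R→C 3·6=18, S→C 3·13=39. Service 173; fixed 2; total 175.
{B, C}: P→C 7·12=84, Q→C 4·8=32, R→C 3·6=18, S→C 3·13=39. Service 173; fixed 5; total 178.
{C, D}: service 173 + fixed 6 = 179
{A, B, C, D, E}: P→C 7·12=84, Q→C 4·8=32, R→C 3·6=18, S→C 3·13=39. Service 173; fixed 23; total 196.
No other subset beats 175.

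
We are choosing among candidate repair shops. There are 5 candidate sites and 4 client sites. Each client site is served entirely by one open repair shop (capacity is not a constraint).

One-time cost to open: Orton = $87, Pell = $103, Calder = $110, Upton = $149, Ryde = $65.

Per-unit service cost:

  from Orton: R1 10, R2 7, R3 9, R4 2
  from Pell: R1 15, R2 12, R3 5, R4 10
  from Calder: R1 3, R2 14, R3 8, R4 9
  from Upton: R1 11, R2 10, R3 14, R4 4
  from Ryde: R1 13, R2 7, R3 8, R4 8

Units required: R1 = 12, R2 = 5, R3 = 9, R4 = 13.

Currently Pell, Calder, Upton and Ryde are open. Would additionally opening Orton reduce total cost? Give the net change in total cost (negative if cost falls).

No — net change +61 (cost rises by 61).

Current service cost with {Pell, Calder, Upton, Ryde}: 168.
Adding Orton: each client site re-picks its cheapest; new service cost 142, saving 26.
Extra fixed cost: 87. Net change = 87 − 26 = 61.
(Totals: 595 → 656.)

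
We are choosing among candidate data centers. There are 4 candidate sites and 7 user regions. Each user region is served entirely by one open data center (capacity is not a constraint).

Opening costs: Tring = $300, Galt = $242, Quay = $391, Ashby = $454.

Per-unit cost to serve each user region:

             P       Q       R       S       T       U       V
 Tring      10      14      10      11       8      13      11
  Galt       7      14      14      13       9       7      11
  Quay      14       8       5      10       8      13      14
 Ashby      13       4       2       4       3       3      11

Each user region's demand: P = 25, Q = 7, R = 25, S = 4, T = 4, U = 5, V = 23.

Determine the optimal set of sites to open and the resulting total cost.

Open Ashby only; minimum total cost 1153.

For any fixed open set, each user region goes to its cheapest open site; total = fixed + service.
{Ashby}: P→Ashby 13·25=325, Q→Ashby 4·7=28, R→Ashby 2·25=50, S→Ashby 4·4=16, T→Ashby 3·4=12, U→Ashby 3·5=15, V→Ashby 11·23=253. Service 699; fixed 454; total 1153.
{Galt}: service 999 + fixed 242 = 1241
{Galt, Ashby}: P→Galt 7·25=175, Q→Ashby 4·7=28, R→Ashby 2·25=50, S→Ashby 4·4=16, T→Ashby 3·4=12, U→Ashby 3·5=15, V→Galt 11·23=253. Service 549; fixed 696; total 1245.
{Tring, Galt, Quay, Ashby}: service 549 + fixed 1387 = 1936
(All 15 nonempty subsets were checked; Ashby only is lowest.)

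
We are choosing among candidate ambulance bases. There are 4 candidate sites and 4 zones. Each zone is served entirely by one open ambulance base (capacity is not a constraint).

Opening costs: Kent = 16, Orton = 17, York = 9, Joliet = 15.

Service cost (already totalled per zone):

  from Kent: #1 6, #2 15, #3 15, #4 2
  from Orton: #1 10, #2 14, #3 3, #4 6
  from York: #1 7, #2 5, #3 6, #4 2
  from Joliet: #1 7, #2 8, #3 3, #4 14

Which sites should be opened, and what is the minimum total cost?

For any fixed open set, each zone goes to its cheapest open site; total = fixed + service.
{York}: #1→York 7, #2→York 5, #3→York 6, #4→York 2. Service 20; fixed 9; total 29.
{York, Joliet}: service 17 + fixed 24 = 41
{Orton, York}: #1→York 7, #2→York 5, #3→Orton 3, #4→York 2. Service 17; fixed 26; total 43.
{Kent, Orton, York, Joliet}: service 16 + fixed 57 = 73
No other subset beats 29.

Open York only; minimum total cost 29.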